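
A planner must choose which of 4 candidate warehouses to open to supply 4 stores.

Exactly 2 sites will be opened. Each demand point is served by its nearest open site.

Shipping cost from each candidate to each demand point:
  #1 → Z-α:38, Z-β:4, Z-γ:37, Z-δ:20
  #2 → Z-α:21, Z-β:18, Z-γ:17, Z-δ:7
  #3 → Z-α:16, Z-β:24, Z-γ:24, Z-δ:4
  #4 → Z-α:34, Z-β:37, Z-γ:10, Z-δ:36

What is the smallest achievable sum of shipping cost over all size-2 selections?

Open {#1, #3}.
  Z-α→#3 16, Z-β→#1 4, Z-γ→#3 24, Z-δ→#3 4  ⇒ total 48.
Compare {#1, #2}: total 49.
Compare {#3, #4}: total 54.
No size-2 selection does better; minimum is 48.

48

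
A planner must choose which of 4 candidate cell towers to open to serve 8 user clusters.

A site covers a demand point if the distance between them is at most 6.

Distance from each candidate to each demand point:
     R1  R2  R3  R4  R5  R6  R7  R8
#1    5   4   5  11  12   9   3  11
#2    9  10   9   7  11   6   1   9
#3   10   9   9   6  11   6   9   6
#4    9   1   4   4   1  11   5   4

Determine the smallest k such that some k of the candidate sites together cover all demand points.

Coverage sets (demand points within 6 of each site):
  #1: {R1, R2, R3, R7}
  #2: {R6, R7}
  #3: {R4, R6, R8}
  #4: {R2, R3, R4, R5, R7, R8}
No 2 sites suffice: every size-2 union leaves at least one demand point uncovered.
But {#1, #2, #4} covers everything, so the minimum is 3.

3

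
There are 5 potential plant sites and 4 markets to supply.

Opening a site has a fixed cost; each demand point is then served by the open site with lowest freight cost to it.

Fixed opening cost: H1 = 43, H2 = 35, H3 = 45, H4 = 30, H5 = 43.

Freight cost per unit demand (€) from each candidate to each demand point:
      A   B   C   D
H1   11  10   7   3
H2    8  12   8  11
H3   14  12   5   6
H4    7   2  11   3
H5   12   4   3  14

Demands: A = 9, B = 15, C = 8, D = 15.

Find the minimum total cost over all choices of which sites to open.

Open {H4, H5}: assign each demand point to its cheapest open site.
  A→H4 9×7=63, B→H4 15×2=30, C→H5 8×3=24, D→H4 15×3=45
  freight cost 162, fixed 73 → total 235.
Compare {H3, H4}: freight cost 178 + fixed 75 = 253.
Compare {H4}: freight cost 226 + fixed 30 = 256.
Compare {H1, H4}: freight cost 194 + fixed 73 = 267.
All other subsets cost ≥ 253. Minimum total cost: 235.

235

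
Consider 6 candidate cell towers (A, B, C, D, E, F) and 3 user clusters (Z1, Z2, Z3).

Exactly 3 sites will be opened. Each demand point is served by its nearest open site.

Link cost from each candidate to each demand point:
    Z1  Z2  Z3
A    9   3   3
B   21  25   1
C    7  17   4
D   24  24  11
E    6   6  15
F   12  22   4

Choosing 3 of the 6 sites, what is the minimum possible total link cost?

10

Open {A, B, E}.
  Z1→E 6, Z2→A 3, Z3→B 1  ⇒ total 10.
Compare {A, B, C}: total 11.
Compare {A, C, E}: total 12.
No size-3 selection does better; minimum is 10.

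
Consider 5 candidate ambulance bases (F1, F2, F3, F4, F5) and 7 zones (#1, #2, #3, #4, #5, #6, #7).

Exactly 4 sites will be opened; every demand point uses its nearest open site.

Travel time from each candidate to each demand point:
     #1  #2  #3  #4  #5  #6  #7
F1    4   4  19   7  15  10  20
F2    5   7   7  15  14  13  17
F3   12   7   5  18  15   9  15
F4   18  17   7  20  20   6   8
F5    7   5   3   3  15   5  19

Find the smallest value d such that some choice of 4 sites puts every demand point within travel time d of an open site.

Open {F1, F2, F3, F4}.
  Farthest demand point is #5 at travel time 14 (to F2); all others are ≤ 14.
With {F1, F2, F4, F5} the worst case is 14.
With {F2, F3, F4, F5} the worst case is 14.
No size-4 selection achieves below 14.

14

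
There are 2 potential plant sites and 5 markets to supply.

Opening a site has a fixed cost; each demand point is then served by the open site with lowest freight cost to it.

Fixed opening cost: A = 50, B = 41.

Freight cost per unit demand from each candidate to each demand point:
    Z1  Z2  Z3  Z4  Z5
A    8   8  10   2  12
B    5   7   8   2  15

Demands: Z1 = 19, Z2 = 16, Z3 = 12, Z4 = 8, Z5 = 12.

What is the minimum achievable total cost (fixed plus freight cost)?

Open {B}: assign each demand point to its cheapest open site.
  Z1→B 19×5=95, Z2→B 16×7=112, Z3→B 12×8=96, Z4→B 8×2=16, Z5→B 12×15=180
  freight cost 499, fixed 41 → total 540.
Compare {A, B}: freight cost 463 + fixed 91 = 554.
Compare {A}: freight cost 560 + fixed 50 = 610.

540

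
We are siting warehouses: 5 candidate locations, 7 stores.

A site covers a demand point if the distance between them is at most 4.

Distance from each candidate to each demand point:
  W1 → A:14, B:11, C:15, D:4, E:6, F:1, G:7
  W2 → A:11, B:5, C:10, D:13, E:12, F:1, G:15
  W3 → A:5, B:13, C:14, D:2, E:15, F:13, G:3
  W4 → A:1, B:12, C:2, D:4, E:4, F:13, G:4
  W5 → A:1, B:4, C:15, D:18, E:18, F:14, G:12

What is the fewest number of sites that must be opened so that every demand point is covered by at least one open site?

Coverage sets (demand points within 4 of each site):
  W1: {D, F}
  W2: {F}
  W3: {D, G}
  W4: {A, C, D, E, G}
  W5: {A, B}
No 2 sites suffice: every size-2 union leaves at least one demand point uncovered.
But {W1, W4, W5} covers everything, so the minimum is 3.

3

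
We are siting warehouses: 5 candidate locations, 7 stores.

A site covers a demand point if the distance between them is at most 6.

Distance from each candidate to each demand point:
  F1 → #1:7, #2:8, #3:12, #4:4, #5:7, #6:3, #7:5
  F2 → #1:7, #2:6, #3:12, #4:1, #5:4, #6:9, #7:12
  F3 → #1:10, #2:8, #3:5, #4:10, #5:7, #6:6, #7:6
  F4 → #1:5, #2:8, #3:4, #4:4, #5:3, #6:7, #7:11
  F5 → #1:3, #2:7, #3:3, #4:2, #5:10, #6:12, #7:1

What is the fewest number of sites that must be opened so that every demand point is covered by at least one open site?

Coverage sets (demand points within 6 of each site):
  F1: {#4, #6, #7}
  F2: {#2, #4, #5}
  F3: {#3, #6, #7}
  F4: {#1, #3, #4, #5}
  F5: {#1, #3, #4, #7}
No 2 sites suffice: every size-2 union leaves at least one demand point uncovered.
But {F1, F2, F4} covers everything, so the minimum is 3.

3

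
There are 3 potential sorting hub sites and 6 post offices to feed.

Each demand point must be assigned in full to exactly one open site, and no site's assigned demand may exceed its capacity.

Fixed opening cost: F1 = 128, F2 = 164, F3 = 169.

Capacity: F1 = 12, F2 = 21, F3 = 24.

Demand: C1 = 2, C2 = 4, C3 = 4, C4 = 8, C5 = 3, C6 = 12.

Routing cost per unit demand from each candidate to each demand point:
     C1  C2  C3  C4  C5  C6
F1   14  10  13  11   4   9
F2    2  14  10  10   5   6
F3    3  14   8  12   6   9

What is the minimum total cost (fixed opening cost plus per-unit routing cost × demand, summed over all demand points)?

551

Open {F1, F2}; cheapest assignment that respects the capacities:
  F1 (cap 12, load 12): C2, C4 — cost 4×10 + 8×11 = 128
  F2 (cap 21, load 21): C1, C3, C5, C6 — cost 2×2 + 4×10 + 3×5 + 12×6 = 131
  Shipping 259, fixed 292 → total 551.
  Any other capacity-feasible assignment to {F1, F2} ships for at least 259.
Compare {F1, F3}: its best feasible assignment gives total 589.
Compare {F2, F3}: its best feasible assignment gives total 597.
Every other set of open sites that can feasibly serve all demand totals ≥ 589 even under its best assignment. Minimum: 551.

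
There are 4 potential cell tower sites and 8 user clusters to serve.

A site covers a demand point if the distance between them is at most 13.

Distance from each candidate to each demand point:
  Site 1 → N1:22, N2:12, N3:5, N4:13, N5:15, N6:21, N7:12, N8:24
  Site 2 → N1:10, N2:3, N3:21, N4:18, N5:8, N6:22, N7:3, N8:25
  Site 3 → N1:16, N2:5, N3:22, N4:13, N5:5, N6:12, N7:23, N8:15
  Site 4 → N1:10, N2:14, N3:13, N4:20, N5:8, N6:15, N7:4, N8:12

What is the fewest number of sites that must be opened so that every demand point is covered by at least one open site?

2

Coverage sets (demand points within 13 of each site):
  Site 1: {N2, N3, N4, N7}
  Site 2: {N1, N2, N5, N7}
  Site 3: {N2, N4, N5, N6}
  Site 4: {N1, N3, N5, N7, N8}
No single site covers all 8 demand points.
But {Site 3, Site 4} covers everything, so the minimum is 2.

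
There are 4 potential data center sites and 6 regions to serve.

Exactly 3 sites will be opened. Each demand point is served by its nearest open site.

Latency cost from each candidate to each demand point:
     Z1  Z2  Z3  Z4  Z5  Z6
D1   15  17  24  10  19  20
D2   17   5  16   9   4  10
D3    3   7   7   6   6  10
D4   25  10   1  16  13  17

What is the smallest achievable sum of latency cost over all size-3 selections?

29

Open {D2, D3, D4}.
  Z1→D3 3, Z2→D2 5, Z3→D4 1, Z4→D3 6, Z5→D2 4, Z6→D2 10  ⇒ total 29.
Compare {D1, D3, D4}: total 33.
Compare {D1, D2, D3}: total 35.
No size-3 selection does better; minimum is 29.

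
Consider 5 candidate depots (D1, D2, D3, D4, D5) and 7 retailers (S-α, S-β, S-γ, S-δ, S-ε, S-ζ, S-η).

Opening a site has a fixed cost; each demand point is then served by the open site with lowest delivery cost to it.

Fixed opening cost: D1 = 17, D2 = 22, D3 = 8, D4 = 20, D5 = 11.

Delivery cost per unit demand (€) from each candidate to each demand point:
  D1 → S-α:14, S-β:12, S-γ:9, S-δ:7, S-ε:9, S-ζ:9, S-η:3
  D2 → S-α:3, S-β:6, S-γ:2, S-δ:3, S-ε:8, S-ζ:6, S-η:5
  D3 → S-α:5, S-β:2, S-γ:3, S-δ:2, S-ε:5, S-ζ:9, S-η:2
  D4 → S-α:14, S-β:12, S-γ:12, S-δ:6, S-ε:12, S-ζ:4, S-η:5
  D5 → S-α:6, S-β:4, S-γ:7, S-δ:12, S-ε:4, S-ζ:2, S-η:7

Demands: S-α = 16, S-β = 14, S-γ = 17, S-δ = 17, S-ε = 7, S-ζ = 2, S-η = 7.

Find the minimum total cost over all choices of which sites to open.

231

Open {D2, D3, D5}: assign each demand point to its cheapest open site.
  S-α→D2 16×3=48, S-β→D3 14×2=28, S-γ→D2 17×2=34, S-δ→D3 17×2=34, S-ε→D5 7×4=28, S-ζ→D5 2×2=4, S-η→D3 7×2=14
  delivery cost 190, fixed 41 → total 231.
Compare {D2, D3}: delivery cost 205 + fixed 30 = 235.
Compare {D1, D2, D3, D5}: delivery cost 190 + fixed 58 = 248.
Compare {D2, D3, D4}: delivery cost 201 + fixed 50 = 251.
All other subsets cost ≥ 235. Minimum total cost: 231.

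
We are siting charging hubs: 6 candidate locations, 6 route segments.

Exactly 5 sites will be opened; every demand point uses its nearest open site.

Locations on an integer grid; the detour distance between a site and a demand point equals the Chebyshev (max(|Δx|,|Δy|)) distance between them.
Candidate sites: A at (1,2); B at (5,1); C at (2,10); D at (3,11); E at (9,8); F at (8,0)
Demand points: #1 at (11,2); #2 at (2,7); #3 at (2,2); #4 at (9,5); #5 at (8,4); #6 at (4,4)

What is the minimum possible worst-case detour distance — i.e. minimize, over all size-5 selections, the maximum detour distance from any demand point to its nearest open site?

Open {A, B, C, E, F}.
  Farthest demand point is #1 at detour distance 3 (to F); all others are ≤ 3.
With {B, C, D, E, F} the worst case is 3.
With {A, B, C, D, F} the worst case is 4.
No size-5 selection achieves below 3.

3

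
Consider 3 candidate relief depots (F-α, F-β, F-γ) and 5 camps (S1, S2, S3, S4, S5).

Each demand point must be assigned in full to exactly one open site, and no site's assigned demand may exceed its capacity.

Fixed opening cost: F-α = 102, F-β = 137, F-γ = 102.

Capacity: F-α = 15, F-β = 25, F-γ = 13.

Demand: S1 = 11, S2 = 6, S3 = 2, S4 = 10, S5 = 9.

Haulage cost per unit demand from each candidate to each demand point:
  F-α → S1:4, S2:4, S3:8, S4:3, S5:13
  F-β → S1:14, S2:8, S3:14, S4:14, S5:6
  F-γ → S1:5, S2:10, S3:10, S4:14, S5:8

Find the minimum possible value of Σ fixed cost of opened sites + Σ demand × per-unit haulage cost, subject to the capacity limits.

Open {F-α, F-β}; cheapest assignment that respects the capacities:
  F-α (cap 15, load 13): S1, S3 — cost 11×4 + 2×8 = 60
  F-β (cap 25, load 25): S2, S4, S5 — cost 6×8 + 10×14 + 9×6 = 242
  Shipping 302, fixed 239 → total 541.
  Any other capacity-feasible assignment to {F-α, F-β} ships for at least 302.
Compare {F-α, F-β, F-γ}: its best feasible assignment gives total 544.
Compare {F-β, F-γ}: its best feasible assignment gives total 556.
Every other set of open sites that can feasibly serve all demand totals ≥ 544 even under its best assignment. Minimum: 541.

541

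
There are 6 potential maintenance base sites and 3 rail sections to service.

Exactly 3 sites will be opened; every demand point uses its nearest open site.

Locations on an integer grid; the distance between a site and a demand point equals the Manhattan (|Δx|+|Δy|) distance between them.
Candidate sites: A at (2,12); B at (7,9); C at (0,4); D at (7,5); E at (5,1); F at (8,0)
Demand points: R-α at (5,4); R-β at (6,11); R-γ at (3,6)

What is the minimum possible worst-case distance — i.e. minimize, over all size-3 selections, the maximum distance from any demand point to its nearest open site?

Open {A, B, C}.
  Farthest demand point is R-α at distance 5 (to C); all others are ≤ 5.
With {A, B, D} the worst case is 5.
With {A, C, D} the worst case is 5.
No size-3 selection achieves below 5.

5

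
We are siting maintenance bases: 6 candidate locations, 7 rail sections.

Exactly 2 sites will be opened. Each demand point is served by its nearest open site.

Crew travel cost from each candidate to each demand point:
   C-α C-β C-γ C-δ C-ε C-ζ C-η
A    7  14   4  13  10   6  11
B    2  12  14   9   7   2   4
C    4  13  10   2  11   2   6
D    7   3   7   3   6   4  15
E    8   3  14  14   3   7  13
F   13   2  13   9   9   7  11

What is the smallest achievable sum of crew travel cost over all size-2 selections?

Open {B, D}.
  C-α→B 2, C-β→D 3, C-γ→D 7, C-δ→D 3, C-ε→D 6, C-ζ→B 2, C-η→B 4  ⇒ total 27.
Compare {C, D}: total 30.
Compare {C, E}: total 30.
No size-2 selection does better; minimum is 27.

27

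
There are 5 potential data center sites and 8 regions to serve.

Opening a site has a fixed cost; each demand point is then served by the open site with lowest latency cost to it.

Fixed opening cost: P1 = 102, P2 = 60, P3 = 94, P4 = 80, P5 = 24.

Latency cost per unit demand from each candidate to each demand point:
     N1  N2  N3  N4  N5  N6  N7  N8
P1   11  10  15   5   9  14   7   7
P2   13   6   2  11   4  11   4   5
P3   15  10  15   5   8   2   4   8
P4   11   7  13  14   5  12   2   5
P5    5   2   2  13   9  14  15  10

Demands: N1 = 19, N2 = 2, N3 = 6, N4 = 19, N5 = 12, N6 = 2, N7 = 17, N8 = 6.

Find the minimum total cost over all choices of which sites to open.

Open {P3, P4, P5}: assign each demand point to its cheapest open site.
  N1→P5 19×5=95, N2→P5 2×2=4, N3→P5 6×2=12, N4→P3 19×5=95, N5→P4 12×5=60, N6→P3 2×2=4, N7→P4 17×2=34, N8→P4 6×5=30
  latency cost 334, fixed 198 → total 532.
Compare {P2, P3, P5}: latency cost 356 + fixed 178 = 534.
Compare {P3, P5}: latency cost 422 + fixed 118 = 540.
Compare {P1, P2, P5}: latency cost 374 + fixed 186 = 560.
All other subsets cost ≥ 534. Minimum total cost: 532.

532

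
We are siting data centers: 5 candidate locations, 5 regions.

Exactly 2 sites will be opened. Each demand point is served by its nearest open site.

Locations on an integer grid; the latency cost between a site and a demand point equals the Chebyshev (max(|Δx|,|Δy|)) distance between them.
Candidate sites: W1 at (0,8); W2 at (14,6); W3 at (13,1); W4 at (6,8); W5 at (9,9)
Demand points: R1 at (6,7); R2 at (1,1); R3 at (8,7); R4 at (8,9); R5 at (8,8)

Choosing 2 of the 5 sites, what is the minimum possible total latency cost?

Open {W4, W5}.
  R1→W4 1, R2→W4 7, R3→W4 2, R4→W5 1, R5→W5 1  ⇒ total 12.
Compare {W1, W4}: total 14.
Compare {W1, W5}: total 14.
No size-2 selection does better; minimum is 12.

12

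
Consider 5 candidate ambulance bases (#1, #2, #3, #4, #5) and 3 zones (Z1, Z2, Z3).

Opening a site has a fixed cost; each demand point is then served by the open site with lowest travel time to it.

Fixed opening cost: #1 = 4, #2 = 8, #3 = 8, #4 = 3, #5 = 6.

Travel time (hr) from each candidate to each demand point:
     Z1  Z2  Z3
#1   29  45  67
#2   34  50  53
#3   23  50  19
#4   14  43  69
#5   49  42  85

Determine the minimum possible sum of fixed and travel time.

Open {#3, #4}: assign each demand point to its cheapest open site.
  Z1→#4 14, Z2→#4 43, Z3→#3 19
  travel time 76, fixed 11 → total 87.
Compare {#1, #3, #4}: travel time 76 + fixed 15 = 91.
Compare {#3, #4, #5}: travel time 75 + fixed 17 = 92.
Compare {#2, #3, #4}: travel time 76 + fixed 19 = 95.
All other subsets cost ≥ 91. Minimum total cost: 87.

87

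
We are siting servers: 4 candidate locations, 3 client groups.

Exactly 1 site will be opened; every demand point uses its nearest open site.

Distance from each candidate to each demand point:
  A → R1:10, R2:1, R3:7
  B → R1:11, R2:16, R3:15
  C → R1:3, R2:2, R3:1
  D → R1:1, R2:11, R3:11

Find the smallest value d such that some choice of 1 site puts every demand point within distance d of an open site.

3

Open {C}.
  Farthest demand point is R1 at distance 3 (to C); all others are ≤ 3.
With {A} the worst case is 10.
With {D} the worst case is 11.
No size-1 selection achieves below 3.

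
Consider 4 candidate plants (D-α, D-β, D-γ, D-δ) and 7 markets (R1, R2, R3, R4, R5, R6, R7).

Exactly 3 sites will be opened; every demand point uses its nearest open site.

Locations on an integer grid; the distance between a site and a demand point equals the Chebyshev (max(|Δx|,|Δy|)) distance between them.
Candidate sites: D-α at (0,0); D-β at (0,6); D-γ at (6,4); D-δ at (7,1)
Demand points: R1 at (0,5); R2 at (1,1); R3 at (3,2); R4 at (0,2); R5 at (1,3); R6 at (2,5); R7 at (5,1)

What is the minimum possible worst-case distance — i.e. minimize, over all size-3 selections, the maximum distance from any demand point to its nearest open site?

3

Open {D-α, D-β, D-γ}.
  Farthest demand point is R3 at distance 3 (to D-α); all others are ≤ 3.
With {D-α, D-β, D-δ} the worst case is 3.
With {D-α, D-γ, D-δ} the worst case is 5.
No size-3 selection achieves below 3.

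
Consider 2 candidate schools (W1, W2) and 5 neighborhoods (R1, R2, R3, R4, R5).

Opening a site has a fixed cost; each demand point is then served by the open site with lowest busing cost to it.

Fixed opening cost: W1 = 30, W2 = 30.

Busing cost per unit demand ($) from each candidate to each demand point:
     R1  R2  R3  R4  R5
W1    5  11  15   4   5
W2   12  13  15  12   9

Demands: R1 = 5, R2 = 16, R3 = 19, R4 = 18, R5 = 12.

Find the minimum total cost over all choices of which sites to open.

648

Open {W1}: assign each demand point to its cheapest open site.
  R1→W1 5×5=25, R2→W1 16×11=176, R3→W1 19×15=285, R4→W1 18×4=72, R5→W1 12×5=60
  busing cost 618, fixed 30 → total 648.
Compare {W1, W2}: busing cost 618 + fixed 60 = 678.
Compare {W2}: busing cost 877 + fixed 30 = 907.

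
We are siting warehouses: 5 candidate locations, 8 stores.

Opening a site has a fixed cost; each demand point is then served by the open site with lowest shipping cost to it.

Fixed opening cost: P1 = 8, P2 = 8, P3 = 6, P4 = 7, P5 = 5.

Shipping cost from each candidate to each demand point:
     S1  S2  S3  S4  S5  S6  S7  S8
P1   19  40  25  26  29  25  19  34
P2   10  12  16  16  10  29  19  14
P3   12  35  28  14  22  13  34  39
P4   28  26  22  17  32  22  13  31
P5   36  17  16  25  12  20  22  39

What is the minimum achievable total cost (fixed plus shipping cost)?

122

Open {P2, P3}: assign each demand point to its cheapest open site.
  S1→P2 10, S2→P2 12, S3→P2 16, S4→P3 14, S5→P2 10, S6→P3 13, S7→P2 19, S8→P2 14
  shipping cost 108, fixed 14 → total 122.
Compare {P2, P3, P4}: shipping cost 102 + fixed 21 = 123.
Compare {P2, P3, P5}: shipping cost 108 + fixed 19 = 127.
Compare {P2, P4}: shipping cost 113 + fixed 15 = 128.
All other subsets cost ≥ 123. Minimum total cost: 122.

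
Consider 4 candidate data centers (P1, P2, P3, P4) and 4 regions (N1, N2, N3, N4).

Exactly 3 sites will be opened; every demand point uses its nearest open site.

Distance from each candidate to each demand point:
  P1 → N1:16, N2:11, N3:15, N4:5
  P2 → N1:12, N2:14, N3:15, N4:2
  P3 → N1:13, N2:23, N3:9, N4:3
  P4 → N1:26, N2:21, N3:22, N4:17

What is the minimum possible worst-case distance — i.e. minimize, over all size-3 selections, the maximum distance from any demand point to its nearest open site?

Open {P1, P2, P3}.
  Farthest demand point is N1 at distance 12 (to P2); all others are ≤ 12.
With {P1, P3, P4} the worst case is 13.
With {P2, P3, P4} the worst case is 14.
No size-3 selection achieves below 12.

12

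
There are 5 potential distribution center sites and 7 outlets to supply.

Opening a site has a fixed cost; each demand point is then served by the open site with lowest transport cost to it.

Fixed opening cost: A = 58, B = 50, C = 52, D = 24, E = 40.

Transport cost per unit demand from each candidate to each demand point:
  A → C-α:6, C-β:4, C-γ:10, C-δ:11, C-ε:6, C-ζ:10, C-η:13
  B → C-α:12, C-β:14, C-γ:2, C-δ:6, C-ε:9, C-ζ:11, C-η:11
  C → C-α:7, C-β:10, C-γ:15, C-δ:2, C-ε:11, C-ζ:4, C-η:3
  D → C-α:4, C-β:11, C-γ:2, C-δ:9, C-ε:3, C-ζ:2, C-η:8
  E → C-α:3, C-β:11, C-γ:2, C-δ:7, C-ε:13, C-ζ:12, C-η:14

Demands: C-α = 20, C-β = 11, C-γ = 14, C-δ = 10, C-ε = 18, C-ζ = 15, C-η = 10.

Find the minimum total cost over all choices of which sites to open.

Open {A, C, D}: assign each demand point to its cheapest open site.
  C-α→D 20×4=80, C-β→A 11×4=44, C-γ→D 14×2=28, C-δ→C 10×2=20, C-ε→D 18×3=54, C-ζ→D 15×2=30, C-η→C 10×3=30
  transport cost 286, fixed 134 → total 420.
Compare {C, D}: transport cost 352 + fixed 76 = 428.
Compare {A, C, D, E}: transport cost 266 + fixed 174 = 440.
Compare {C, D, E}: transport cost 332 + fixed 116 = 448.
All other subsets cost ≥ 428. Minimum total cost: 420.

420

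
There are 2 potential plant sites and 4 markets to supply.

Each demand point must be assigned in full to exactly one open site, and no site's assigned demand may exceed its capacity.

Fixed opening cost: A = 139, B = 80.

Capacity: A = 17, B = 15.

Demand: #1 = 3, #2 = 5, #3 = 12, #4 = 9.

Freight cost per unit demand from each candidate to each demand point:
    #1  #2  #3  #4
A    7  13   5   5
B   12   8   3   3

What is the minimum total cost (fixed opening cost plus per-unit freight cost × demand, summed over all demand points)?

Open {A, B}; cheapest assignment that respects the capacities:
  A (cap 17, load 15): #1, #3 — cost 3×7 + 12×5 = 81
  B (cap 15, load 14): #2, #4 — cost 5×8 + 9×3 = 67
  Shipping 148, fixed 219 → total 367.
  Any other capacity-feasible assignment to {A, B} ships for at least 148.
Total demand is 29 and no other set of sites has combined capacity ≥ 29, so {A, B} is the only feasible choice of open sites. Minimum: 367.

367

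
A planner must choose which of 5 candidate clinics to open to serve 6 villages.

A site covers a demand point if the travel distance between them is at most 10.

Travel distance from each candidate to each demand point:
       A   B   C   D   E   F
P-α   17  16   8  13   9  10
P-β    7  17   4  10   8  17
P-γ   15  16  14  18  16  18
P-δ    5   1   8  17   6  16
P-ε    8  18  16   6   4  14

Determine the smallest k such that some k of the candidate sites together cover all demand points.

3

Coverage sets (demand points within 10 of each site):
  P-α: {C, E, F}
  P-β: {A, C, D, E}
  P-γ: {}
  P-δ: {A, B, C, E}
  P-ε: {A, D, E}
No 2 sites suffice: every size-2 union leaves at least one demand point uncovered.
But {P-α, P-β, P-δ} covers everything, so the minimum is 3.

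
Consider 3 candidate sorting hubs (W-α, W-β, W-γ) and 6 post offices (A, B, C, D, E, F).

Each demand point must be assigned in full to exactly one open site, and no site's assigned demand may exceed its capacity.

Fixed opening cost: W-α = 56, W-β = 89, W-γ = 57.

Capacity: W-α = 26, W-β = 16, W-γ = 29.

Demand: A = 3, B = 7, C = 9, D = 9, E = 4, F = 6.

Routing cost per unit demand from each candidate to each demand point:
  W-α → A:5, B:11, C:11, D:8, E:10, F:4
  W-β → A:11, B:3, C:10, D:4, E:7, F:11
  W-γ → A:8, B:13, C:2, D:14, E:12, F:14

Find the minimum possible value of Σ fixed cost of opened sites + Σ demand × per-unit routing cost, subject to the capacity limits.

Open {W-α, W-β, W-γ}; cheapest assignment that respects the capacities:
  W-α (cap 26, load 13): A, E, F — cost 3×5 + 4×10 + 6×4 = 79
  W-β (cap 16, load 16): B, D — cost 7×3 + 9×4 = 57
  W-γ (cap 29, load 9): C — cost 9×2 = 18
  Shipping 154, fixed 202 → total 356.
  Any other capacity-feasible assignment to {W-α, W-β, W-γ} ships for at least 154.
Compare {W-α, W-γ}: its best feasible assignment gives total 367.
Compare {W-β, W-γ}: its best feasible assignment gives total 377.
Every other set of open sites that can feasibly serve all demand totals ≥ 367 even under its best assignment. Minimum: 356.

356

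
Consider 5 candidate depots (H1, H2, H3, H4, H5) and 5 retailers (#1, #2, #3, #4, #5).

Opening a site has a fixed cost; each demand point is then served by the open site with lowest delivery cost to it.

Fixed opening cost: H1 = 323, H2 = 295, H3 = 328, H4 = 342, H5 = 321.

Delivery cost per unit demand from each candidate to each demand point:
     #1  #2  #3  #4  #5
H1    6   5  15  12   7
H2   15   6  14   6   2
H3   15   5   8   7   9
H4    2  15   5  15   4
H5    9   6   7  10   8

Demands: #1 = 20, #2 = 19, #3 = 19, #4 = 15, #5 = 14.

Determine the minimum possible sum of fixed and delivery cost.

1004

Open {H2, H4}: assign each demand point to its cheapest open site.
  #1→H4 20×2=40, #2→H2 19×6=114, #3→H4 19×5=95, #4→H2 15×6=90, #5→H2 14×2=28
  delivery cost 367, fixed 637 → total 1004.
Compare {H5}: delivery cost 689 + fixed 321 = 1010.
Compare {H4}: delivery cost 701 + fixed 342 = 1043.
Compare {H3, H4}: delivery cost 391 + fixed 670 = 1061.
All other subsets cost ≥ 1010. Minimum total cost: 1004.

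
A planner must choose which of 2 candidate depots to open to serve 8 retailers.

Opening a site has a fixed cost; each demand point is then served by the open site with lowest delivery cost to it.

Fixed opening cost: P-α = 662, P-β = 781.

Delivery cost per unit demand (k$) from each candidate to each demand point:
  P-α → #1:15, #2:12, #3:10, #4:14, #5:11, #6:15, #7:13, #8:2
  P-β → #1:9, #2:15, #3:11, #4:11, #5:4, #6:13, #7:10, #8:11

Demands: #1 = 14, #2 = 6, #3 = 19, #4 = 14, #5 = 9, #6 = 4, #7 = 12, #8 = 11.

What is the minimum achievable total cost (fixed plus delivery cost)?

1667

Open {P-α}: assign each demand point to its cheapest open site.
  #1→P-α 14×15=210, #2→P-α 6×12=72, #3→P-α 19×10=190, #4→P-α 14×14=196, #5→P-α 9×11=99, #6→P-α 4×15=60, #7→P-α 12×13=156, #8→P-α 11×2=22
  delivery cost 1005, fixed 662 → total 1667.
Compare {P-β}: delivery cost 908 + fixed 781 = 1689.
Compare {P-α, P-β}: delivery cost 772 + fixed 1443 = 2215.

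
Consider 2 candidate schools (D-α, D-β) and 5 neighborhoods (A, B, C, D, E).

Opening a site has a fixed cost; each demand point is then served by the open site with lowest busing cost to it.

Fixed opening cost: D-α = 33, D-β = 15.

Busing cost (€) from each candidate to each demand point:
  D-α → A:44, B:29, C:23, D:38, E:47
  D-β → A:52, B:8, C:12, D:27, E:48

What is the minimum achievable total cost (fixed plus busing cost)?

162

Open {D-β}: assign each demand point to its cheapest open site.
  A→D-β 52, B→D-β 8, C→D-β 12, D→D-β 27, E→D-β 48
  busing cost 147, fixed 15 → total 162.
Compare {D-α, D-β}: busing cost 138 + fixed 48 = 186.
Compare {D-α}: busing cost 181 + fixed 33 = 214.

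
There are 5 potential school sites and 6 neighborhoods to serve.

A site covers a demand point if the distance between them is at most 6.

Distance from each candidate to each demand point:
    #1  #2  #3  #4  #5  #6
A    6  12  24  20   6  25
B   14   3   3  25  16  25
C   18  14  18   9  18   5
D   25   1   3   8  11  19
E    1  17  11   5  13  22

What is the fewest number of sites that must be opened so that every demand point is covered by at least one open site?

Coverage sets (demand points within 6 of each site):
  A: {#1, #5}
  B: {#2, #3}
  C: {#6}
  D: {#2, #3}
  E: {#1, #4}
No 3 sites suffice: every size-3 union leaves at least one demand point uncovered.
But {A, B, C, E} covers everything, so the minimum is 4.

4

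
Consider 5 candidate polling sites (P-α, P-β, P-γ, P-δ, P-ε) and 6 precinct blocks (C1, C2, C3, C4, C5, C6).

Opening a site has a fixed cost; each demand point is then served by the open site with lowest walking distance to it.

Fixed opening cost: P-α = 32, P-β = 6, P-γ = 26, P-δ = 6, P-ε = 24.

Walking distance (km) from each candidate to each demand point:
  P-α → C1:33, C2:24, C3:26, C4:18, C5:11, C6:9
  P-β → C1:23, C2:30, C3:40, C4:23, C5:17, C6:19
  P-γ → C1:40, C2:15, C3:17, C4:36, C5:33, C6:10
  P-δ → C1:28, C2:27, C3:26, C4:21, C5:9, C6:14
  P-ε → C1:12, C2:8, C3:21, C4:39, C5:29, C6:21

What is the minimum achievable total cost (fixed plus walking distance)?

Open {P-δ, P-ε}: assign each demand point to its cheapest open site.
  C1→P-ε 12, C2→P-ε 8, C3→P-ε 21, C4→P-δ 21, C5→P-δ 9, C6→P-δ 14
  walking distance 85, fixed 30 → total 115.
Compare {P-β, P-δ, P-ε}: walking distance 85 + fixed 36 = 121.
Compare {P-β, P-ε}: walking distance 100 + fixed 30 = 130.
Compare {P-δ}: walking distance 125 + fixed 6 = 131.
All other subsets cost ≥ 121. Minimum total cost: 115.

115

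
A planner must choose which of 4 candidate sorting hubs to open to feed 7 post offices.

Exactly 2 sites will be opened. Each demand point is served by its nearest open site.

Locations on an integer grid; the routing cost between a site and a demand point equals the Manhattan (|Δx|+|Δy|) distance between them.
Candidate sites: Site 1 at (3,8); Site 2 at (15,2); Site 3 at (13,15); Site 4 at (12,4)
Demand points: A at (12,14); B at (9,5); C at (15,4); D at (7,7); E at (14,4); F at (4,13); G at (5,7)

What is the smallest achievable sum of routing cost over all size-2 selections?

Open {Site 1, Site 4}.
  A→Site 4 10, B→Site 4 4, C→Site 4 3, D→Site 1 5, E→Site 4 2, F→Site 1 6, G→Site 1 3  ⇒ total 33.
Compare {Site 3, Site 4}: total 40.
Compare {Site 1, Site 2}: total 43.
No size-2 selection does better; minimum is 33.

33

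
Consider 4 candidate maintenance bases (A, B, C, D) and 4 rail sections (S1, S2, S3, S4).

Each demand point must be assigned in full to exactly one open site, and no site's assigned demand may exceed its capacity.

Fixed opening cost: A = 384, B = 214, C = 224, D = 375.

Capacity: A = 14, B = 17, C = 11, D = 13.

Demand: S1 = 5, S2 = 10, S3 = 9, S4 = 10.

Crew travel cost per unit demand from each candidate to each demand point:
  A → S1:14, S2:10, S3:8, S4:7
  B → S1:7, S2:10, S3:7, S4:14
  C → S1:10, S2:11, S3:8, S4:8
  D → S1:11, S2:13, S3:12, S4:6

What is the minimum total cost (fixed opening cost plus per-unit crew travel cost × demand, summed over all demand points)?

Open {B, C, D}; cheapest assignment that respects the capacities:
  B (cap 17, load 15): S1, S2 — cost 5×7 + 10×10 = 135
  C (cap 11, load 9): S3 — cost 9×8 = 72
  D (cap 13, load 10): S4 — cost 10×6 = 60
  Shipping 267, fixed 813 → total 1080.
  Any other capacity-feasible assignment to {B, C, D} ships for at least 267.
Compare {A, B, C}: its best feasible assignment gives total 1099.
Compare {A, B, D}: its best feasible assignment gives total 1231.
Every other set of open sites that can feasibly serve all demand totals ≥ 1099 even under its best assignment. Minimum: 1080.

1080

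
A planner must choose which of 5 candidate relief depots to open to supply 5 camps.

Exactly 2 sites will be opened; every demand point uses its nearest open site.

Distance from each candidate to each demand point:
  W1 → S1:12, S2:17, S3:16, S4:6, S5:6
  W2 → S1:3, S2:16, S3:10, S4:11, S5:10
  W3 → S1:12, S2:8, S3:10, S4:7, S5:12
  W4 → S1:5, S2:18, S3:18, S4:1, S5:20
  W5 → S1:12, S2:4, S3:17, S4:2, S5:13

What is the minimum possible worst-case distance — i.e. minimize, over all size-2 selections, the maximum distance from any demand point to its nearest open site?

10

Open {W2, W3}.
  Farthest demand point is S3 at distance 10 (to W2); all others are ≤ 10.
With {W2, W5} the worst case is 10.
With {W1, W3} the worst case is 12.
No size-2 selection achieves below 10.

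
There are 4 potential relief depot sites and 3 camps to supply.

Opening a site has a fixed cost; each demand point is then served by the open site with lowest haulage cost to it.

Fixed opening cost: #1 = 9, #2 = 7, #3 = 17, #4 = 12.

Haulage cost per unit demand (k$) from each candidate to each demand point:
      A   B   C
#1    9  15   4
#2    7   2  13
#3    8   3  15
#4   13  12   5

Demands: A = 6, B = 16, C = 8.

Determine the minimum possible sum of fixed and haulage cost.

122

Open {#1, #2}: assign each demand point to its cheapest open site.
  A→#2 6×7=42, B→#2 16×2=32, C→#1 8×4=32
  haulage cost 106, fixed 16 → total 122.
Compare {#2, #4}: haulage cost 114 + fixed 19 = 133.
Compare {#1, #2, #4}: haulage cost 106 + fixed 28 = 134.
Compare {#1, #2, #3}: haulage cost 106 + fixed 33 = 139.
All other subsets cost ≥ 133. Minimum total cost: 122.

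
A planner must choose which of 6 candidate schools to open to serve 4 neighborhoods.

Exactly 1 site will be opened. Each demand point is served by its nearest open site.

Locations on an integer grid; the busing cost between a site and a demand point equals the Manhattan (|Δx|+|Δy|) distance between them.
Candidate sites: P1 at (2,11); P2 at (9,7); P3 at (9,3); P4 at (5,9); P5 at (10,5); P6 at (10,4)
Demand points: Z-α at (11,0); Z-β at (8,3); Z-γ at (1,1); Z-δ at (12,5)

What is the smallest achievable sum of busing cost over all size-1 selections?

21

Open {P3}.
  Z-α→P3 5, Z-β→P3 1, Z-γ→P3 10, Z-δ→P3 5  ⇒ total 21.
Compare {P6}: total 23.
Compare {P5}: total 25.
No size-1 selection does better; minimum is 21.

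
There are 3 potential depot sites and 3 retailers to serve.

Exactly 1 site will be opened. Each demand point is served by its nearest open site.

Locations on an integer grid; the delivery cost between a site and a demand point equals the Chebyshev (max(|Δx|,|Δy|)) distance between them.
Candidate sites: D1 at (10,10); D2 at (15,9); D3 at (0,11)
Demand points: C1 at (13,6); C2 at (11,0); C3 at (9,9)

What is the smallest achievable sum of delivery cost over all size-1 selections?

Open {D1}.
  C1→D1 4, C2→D1 10, C3→D1 1  ⇒ total 15.
Compare {D2}: total 18.
Compare {D3}: total 33.

15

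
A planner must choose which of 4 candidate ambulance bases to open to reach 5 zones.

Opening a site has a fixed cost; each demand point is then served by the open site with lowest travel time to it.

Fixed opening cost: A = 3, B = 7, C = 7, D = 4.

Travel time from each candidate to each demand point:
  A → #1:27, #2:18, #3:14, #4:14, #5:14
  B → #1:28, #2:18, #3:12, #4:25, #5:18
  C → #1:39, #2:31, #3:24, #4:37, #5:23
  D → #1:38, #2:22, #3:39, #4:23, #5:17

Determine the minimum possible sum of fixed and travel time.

Open {A}: assign each demand point to its cheapest open site.
  #1→A 27, #2→A 18, #3→A 14, #4→A 14, #5→A 14
  travel time 87, fixed 3 → total 90.
Compare {A, D}: travel time 87 + fixed 7 = 94.
Compare {A, B}: travel time 85 + fixed 10 = 95.
Compare {A, C}: travel time 87 + fixed 10 = 97.
All other subsets cost ≥ 94. Minimum total cost: 90.

90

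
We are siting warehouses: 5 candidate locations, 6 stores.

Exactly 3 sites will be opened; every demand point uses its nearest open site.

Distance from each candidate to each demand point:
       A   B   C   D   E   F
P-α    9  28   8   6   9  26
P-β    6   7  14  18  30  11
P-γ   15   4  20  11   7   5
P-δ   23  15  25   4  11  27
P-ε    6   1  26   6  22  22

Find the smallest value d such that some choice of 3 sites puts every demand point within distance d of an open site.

8

Open {P-α, P-β, P-γ}.
  Farthest demand point is C at distance 8 (to P-α); all others are ≤ 8.
With {P-α, P-γ, P-ε} the worst case is 8.
With {P-α, P-γ, P-δ} the worst case is 9.
No size-3 selection achieves below 8.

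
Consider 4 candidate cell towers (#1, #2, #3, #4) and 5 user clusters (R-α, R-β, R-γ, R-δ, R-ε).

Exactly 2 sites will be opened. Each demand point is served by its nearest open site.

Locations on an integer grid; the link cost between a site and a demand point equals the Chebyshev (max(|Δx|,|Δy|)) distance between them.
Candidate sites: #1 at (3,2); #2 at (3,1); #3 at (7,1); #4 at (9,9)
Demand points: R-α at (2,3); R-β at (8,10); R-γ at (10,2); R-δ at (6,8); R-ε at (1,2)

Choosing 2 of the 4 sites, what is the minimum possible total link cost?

Open {#1, #4}.
  R-α→#1 1, R-β→#4 1, R-γ→#1 7, R-δ→#4 3, R-ε→#1 2  ⇒ total 14.
Compare {#2, #4}: total 15.
Compare {#3, #4}: total 18.
No size-2 selection does better; minimum is 14.

14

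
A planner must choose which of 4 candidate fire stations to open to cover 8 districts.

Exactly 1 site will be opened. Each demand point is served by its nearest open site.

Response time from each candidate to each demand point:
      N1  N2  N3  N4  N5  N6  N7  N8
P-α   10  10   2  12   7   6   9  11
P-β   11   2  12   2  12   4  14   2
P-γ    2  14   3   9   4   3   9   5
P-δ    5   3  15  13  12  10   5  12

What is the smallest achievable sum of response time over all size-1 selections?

49

Open {P-γ}.
  N1→P-γ 2, N2→P-γ 14, N3→P-γ 3, N4→P-γ 9, N5→P-γ 4, N6→P-γ 3, N7→P-γ 9, N8→P-γ 5  ⇒ total 49.
Compare {P-β}: total 59.
Compare {P-α}: total 67.
No size-1 selection does better; minimum is 49.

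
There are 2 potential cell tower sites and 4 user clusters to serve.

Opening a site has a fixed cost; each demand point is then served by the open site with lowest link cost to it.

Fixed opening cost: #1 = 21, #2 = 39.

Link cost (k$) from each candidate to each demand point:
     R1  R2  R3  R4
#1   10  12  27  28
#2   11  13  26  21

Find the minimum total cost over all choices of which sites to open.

98

Open {#1}: assign each demand point to its cheapest open site.
  R1→#1 10, R2→#1 12, R3→#1 27, R4→#1 28
  link cost 77, fixed 21 → total 98.
Compare {#2}: link cost 71 + fixed 39 = 110.
Compare {#1, #2}: link cost 69 + fixed 60 = 129.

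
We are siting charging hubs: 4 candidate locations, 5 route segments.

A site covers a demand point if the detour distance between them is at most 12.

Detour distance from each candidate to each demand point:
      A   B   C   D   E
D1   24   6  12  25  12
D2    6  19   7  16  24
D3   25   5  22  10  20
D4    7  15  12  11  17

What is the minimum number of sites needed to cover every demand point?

2

Coverage sets (demand points within 12 of each site):
  D1: {B, C, E}
  D2: {A, C}
  D3: {B, D}
  D4: {A, C, D}
No single site covers all 5 demand points.
But {D1, D4} covers everything, so the minimum is 2.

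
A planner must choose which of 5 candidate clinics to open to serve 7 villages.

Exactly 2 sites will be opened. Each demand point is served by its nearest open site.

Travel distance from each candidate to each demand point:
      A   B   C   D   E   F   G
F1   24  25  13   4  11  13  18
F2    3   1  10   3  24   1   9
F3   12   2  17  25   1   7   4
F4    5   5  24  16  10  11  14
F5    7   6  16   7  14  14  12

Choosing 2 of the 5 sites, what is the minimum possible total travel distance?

Open {F2, F3}.
  A→F2 3, B→F2 1, C→F2 10, D→F2 3, E→F3 1, F→F2 1, G→F3 4  ⇒ total 23.
Compare {F2, F4}: total 37.
Compare {F1, F2}: total 38.
No size-2 selection does better; minimum is 23.

23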